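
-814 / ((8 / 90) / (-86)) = 787545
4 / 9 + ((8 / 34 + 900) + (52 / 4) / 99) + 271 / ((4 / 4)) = 657386 / 561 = 1171.81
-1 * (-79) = 79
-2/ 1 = -2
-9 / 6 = -3 / 2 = -1.50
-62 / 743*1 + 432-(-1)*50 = 358064 / 743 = 481.92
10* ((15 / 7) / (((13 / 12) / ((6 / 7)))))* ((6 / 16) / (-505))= -810 / 64337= -0.01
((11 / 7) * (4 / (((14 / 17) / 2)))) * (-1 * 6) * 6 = -26928 / 49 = -549.55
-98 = -98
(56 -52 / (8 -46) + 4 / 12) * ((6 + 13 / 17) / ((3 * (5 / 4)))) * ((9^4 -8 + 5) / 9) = 661457368 / 8721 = 75846.50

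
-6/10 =-3/5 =-0.60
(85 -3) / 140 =0.59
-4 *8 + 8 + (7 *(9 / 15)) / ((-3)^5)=-9727 / 405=-24.02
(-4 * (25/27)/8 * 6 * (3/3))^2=625/81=7.72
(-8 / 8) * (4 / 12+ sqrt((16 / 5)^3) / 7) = -64 * sqrt(5) / 175 -1 / 3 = -1.15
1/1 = 1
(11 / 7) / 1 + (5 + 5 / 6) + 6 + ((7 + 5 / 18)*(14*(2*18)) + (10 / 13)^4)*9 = 39619800587 / 1199562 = 33028.56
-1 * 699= -699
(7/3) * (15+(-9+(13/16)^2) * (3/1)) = -5985/256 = -23.38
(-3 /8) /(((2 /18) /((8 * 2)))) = -54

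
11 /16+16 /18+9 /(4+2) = 443 /144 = 3.08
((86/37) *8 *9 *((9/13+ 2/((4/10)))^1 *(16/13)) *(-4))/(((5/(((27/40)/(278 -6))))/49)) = -8192016/71825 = -114.06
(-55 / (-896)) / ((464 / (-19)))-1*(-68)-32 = 14965739 / 415744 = 36.00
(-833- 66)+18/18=-898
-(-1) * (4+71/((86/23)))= 1977/86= 22.99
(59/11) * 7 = 413/11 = 37.55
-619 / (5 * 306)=-619 / 1530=-0.40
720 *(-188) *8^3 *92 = -6375997440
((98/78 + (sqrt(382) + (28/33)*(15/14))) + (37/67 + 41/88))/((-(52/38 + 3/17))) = -323*sqrt(382)/499 - 21495973/10431096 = -14.71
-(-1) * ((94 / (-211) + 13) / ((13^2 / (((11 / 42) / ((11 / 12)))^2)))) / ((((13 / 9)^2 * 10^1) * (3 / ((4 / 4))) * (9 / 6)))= 95364 / 1476460895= 0.00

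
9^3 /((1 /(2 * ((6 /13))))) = 672.92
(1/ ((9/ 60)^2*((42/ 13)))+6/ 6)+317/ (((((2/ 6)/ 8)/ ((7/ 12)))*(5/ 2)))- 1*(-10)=1700959/ 945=1799.96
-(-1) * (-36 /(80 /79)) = -711 /20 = -35.55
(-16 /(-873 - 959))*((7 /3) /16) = 7 /5496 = 0.00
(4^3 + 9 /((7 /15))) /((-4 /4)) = -583 /7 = -83.29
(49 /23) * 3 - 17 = -244 /23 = -10.61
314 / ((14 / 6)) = 942 / 7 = 134.57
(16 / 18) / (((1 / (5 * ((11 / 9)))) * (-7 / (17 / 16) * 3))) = -935 / 3402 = -0.27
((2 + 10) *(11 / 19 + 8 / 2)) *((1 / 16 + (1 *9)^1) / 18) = 4205 / 152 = 27.66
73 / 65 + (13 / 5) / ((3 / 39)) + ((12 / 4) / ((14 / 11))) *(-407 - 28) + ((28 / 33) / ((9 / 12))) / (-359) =-6406605503 / 6468462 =-990.44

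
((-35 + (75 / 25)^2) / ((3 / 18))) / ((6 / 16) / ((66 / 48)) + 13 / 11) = -429 / 4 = -107.25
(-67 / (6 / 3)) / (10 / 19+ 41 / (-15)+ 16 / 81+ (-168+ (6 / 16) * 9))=2062260 / 10258019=0.20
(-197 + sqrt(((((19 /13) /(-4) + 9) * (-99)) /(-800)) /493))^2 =795926063651 /20508800 - 591 * sqrt(63308102) /256360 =38790.66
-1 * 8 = -8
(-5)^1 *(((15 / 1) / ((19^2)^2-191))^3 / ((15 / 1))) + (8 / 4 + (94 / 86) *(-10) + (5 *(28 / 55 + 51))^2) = 50273605847211874741 / 758037572059768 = 66320.73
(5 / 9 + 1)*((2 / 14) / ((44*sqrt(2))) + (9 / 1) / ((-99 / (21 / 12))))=-49 / 198 + sqrt(2) / 396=-0.24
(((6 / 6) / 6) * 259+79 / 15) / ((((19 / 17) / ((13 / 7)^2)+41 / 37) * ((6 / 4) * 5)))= 154455353 / 34254000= 4.51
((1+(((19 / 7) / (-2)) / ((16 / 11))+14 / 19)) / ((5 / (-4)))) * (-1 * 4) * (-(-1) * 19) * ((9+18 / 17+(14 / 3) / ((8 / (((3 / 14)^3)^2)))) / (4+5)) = 279665747647 / 5120084480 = 54.62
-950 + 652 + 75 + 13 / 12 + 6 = -2591 / 12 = -215.92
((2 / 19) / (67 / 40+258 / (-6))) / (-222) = 40 / 3486177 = 0.00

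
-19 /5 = -3.80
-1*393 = -393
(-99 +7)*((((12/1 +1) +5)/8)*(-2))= 414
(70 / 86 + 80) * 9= 31275 / 43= 727.33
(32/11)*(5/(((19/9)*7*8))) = 180/1463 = 0.12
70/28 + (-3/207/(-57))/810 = 2.50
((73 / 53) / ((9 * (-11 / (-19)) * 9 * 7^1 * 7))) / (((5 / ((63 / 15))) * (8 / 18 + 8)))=73 / 1224300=0.00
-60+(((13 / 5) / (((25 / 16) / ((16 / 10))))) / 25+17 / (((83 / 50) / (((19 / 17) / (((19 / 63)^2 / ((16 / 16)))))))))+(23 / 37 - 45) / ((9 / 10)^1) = 136515240874 / 8205328125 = 16.64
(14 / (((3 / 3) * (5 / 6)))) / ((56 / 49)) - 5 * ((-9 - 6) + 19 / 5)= 707 / 10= 70.70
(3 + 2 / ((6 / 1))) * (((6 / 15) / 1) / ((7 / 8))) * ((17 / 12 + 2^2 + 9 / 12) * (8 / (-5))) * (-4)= 60.14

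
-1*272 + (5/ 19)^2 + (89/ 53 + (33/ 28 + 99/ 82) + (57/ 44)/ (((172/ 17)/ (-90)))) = -279.39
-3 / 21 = -1 / 7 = -0.14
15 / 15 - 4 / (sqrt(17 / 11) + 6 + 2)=4 * sqrt(187) / 687 + 335 / 687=0.57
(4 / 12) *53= 53 / 3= 17.67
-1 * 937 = -937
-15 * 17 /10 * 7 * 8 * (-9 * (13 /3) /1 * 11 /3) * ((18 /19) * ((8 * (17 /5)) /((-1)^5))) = -499891392 /95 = -5262014.65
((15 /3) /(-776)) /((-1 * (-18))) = -5 /13968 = -0.00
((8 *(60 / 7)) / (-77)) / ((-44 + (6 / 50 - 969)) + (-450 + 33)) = 12000 / 19267633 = 0.00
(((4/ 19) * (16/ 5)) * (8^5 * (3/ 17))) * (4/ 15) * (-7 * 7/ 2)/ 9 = -205520896/ 72675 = -2827.94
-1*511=-511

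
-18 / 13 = -1.38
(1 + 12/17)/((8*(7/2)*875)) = 29/416500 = 0.00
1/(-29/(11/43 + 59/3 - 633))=79087/3741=21.14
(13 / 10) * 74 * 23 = 2212.60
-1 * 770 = -770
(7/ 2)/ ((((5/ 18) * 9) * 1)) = 7/ 5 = 1.40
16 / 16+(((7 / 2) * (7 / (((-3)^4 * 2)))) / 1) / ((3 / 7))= 1315 / 972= 1.35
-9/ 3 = -3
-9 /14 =-0.64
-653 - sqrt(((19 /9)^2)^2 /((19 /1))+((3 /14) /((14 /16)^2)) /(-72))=-654.02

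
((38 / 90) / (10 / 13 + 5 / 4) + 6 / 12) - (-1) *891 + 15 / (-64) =269581957 / 302400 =891.47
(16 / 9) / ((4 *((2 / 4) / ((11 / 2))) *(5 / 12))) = 176 / 15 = 11.73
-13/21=-0.62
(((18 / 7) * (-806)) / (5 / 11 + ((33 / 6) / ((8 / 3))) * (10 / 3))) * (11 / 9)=-345.61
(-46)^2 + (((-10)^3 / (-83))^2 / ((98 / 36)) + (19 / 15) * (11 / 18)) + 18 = 199426447229 / 91141470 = 2188.10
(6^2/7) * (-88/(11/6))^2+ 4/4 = 82951/7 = 11850.14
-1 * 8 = -8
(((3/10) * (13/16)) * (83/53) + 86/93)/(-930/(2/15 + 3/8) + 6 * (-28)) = -0.00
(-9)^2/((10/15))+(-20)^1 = 101.50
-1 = -1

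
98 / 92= 49 / 46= 1.07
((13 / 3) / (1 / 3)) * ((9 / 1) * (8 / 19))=936 / 19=49.26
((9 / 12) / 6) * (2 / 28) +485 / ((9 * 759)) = 61151 / 765072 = 0.08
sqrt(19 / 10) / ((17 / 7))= 7 * sqrt(190) / 170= 0.57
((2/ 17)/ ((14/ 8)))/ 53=8/ 6307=0.00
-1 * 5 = -5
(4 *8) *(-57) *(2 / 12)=-304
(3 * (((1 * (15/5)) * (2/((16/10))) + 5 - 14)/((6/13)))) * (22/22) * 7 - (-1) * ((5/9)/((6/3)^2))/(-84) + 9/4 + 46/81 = -2141525/9072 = -236.06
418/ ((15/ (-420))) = -11704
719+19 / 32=23027 / 32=719.59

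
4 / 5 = 0.80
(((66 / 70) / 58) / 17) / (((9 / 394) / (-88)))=-190696 / 51765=-3.68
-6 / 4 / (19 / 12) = -18 / 19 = -0.95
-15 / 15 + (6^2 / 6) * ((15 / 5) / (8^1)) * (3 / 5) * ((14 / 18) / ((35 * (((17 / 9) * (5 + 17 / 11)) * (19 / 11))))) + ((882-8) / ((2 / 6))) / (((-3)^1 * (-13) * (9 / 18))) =448328719 / 3359200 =133.46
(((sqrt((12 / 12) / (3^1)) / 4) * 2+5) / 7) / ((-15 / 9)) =-3 / 7 - sqrt(3) / 70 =-0.45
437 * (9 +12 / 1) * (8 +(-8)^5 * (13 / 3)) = -1303011640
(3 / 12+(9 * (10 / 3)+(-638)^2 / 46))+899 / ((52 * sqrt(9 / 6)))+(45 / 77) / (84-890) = 899 * sqrt(6) / 156+25348321931 / 2854852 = 8893.15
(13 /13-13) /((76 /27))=-81 /19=-4.26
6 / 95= 0.06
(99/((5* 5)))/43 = 99/1075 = 0.09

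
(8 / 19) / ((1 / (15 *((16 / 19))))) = 1920 / 361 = 5.32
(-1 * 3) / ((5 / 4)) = -12 / 5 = -2.40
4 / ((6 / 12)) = 8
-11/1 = -11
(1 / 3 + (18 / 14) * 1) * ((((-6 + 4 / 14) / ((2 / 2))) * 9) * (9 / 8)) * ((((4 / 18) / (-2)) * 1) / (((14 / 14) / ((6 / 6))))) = 510 / 49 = 10.41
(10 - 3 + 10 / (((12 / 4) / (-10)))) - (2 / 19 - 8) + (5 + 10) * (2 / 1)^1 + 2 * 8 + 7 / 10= 16109 / 570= 28.26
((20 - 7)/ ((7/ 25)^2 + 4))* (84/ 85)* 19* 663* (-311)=-31456561500/ 2549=-12340745.98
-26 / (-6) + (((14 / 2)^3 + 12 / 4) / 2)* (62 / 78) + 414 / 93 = 58958 / 403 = 146.30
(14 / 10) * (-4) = -28 / 5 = -5.60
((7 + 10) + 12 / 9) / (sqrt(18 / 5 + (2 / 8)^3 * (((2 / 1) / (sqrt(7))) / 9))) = 220 * sqrt(70) / sqrt(5 * sqrt(7) + 36288) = 9.66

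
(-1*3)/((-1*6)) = 0.50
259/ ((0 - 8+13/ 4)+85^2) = 0.04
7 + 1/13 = 7.08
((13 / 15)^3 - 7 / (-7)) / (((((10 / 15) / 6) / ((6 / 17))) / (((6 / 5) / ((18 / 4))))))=44576 / 31875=1.40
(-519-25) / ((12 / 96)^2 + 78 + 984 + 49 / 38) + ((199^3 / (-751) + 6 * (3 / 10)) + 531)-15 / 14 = -677153601784141 / 67971906030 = -9962.26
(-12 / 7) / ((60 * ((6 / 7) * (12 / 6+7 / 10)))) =-1 / 81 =-0.01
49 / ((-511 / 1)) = -7 / 73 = -0.10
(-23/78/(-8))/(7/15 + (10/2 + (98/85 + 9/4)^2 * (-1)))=-166175/27561391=-0.01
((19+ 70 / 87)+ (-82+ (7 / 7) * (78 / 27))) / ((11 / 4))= -61916 / 2871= -21.57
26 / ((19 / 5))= 130 / 19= 6.84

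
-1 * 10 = -10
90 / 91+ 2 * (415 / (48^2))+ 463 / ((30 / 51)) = 413273561 / 524160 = 788.45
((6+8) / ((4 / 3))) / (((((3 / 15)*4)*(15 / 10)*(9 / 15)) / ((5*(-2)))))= -875 / 6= -145.83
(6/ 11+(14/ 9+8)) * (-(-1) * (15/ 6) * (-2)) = -5000/ 99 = -50.51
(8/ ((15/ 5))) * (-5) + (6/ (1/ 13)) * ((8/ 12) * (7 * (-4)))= -4408/ 3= -1469.33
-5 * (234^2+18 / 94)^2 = -33115566393405 / 2209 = -14991202532.10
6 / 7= 0.86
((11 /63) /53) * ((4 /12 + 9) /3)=44 /4293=0.01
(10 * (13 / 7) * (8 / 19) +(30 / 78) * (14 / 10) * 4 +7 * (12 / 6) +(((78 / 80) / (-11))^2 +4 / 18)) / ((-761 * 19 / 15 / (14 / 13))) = -0.03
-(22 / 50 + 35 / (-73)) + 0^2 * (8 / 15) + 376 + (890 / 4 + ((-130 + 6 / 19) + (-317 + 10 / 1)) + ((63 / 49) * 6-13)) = 76006677 / 485450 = 156.57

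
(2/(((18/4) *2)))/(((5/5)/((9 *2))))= 4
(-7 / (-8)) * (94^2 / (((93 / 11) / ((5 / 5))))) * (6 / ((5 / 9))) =9876.37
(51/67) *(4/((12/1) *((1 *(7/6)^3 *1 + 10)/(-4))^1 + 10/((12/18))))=-14688/95341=-0.15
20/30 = 2/3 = 0.67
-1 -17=-18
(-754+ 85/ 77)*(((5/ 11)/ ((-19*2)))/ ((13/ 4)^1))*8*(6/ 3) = 9275680/ 209209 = 44.34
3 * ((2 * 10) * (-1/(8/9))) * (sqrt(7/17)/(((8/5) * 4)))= -675 * sqrt(119)/1088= -6.77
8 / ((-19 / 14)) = -112 / 19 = -5.89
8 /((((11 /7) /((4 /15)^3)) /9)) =3584 /4125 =0.87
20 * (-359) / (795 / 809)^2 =-939834716 / 126405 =-7435.11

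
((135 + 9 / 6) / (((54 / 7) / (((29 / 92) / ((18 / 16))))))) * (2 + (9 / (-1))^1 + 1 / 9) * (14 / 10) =-4008641 / 83835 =-47.82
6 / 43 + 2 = 92 / 43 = 2.14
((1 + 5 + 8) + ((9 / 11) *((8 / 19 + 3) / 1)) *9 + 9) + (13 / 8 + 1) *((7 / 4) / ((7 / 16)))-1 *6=22025 / 418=52.69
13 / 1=13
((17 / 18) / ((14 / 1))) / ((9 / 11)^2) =2057 / 20412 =0.10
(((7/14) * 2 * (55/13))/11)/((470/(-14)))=-7/611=-0.01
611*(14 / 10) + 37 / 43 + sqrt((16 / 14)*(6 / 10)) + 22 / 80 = 2*sqrt(210) / 35 + 1473241 / 1720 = 857.36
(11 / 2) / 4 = 11 / 8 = 1.38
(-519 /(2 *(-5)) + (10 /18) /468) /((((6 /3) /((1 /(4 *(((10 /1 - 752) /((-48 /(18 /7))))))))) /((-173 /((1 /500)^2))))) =-1181848418750 /167427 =-7058887.87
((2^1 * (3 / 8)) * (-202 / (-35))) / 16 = 303 / 1120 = 0.27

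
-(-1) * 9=9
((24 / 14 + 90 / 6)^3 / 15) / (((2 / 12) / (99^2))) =31394818026 / 1715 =18306016.34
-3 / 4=-0.75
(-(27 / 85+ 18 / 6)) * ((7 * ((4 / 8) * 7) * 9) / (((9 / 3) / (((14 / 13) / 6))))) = -48363 / 1105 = -43.77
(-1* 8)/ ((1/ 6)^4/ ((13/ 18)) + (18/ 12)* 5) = -7488/ 7021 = -1.07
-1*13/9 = -13/9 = -1.44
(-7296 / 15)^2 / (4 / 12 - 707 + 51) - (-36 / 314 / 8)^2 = -6997903198023 / 19393833200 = -360.83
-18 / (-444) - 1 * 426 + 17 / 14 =-110009 / 259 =-424.75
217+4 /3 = 655 /3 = 218.33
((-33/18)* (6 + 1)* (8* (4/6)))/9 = -616/81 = -7.60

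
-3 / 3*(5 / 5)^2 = -1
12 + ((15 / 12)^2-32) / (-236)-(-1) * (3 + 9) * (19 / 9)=424373 / 11328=37.46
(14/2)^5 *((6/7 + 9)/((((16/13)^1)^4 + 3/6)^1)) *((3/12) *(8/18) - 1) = -25235585648/478899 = -52695.01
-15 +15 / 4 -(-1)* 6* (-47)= -1173 / 4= -293.25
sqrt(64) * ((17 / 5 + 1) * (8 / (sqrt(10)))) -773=-773 + 704 * sqrt(10) / 25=-683.95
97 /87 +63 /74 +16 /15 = 97631 /32190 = 3.03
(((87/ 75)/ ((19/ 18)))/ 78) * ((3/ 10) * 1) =261/ 61750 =0.00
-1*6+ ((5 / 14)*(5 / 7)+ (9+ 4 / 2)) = 515 / 98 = 5.26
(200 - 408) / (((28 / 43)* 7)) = -2236 / 49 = -45.63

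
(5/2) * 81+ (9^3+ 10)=1883/2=941.50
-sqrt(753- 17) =-4*sqrt(46) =-27.13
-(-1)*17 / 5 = 17 / 5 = 3.40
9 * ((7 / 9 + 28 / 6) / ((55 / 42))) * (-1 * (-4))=8232 / 55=149.67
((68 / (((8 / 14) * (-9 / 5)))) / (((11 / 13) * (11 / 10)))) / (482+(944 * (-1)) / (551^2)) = -11741768675 / 79679264841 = -0.15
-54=-54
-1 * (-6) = 6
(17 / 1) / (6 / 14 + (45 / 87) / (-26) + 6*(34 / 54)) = 807534 / 198865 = 4.06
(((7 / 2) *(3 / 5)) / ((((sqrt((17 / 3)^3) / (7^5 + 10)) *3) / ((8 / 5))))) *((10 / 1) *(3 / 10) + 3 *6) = 29322.05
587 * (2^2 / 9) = 2348 / 9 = 260.89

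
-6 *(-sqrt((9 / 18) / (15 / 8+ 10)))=1.23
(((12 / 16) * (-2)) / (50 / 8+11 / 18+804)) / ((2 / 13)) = -351 / 29191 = -0.01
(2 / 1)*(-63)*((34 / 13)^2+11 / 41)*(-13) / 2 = 3103065 / 533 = 5821.89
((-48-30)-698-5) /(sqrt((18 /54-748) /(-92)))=-1562 * sqrt(154767) /2243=-273.96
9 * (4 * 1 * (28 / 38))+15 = 789 / 19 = 41.53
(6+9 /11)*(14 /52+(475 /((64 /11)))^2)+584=26961249727 /585728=46030.32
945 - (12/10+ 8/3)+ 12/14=98909/105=941.99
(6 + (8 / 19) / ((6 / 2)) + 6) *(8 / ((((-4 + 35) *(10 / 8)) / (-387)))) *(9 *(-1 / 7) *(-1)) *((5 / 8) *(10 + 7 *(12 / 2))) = -167109696 / 4123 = -40531.09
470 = 470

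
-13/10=-1.30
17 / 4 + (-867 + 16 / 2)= -3419 / 4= -854.75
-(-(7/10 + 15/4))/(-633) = -89/12660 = -0.01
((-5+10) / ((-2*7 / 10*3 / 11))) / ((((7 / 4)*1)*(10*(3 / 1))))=-110 / 441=-0.25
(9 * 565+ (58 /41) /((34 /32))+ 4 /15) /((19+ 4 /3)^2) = 159541149 /12967685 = 12.30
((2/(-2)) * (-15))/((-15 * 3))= -0.33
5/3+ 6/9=2.33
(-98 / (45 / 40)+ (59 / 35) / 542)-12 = -16920709 / 170730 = -99.11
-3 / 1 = -3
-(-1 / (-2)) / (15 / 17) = -17 / 30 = -0.57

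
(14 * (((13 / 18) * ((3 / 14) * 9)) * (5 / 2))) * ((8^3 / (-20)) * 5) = -6240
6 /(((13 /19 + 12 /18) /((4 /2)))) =684 /77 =8.88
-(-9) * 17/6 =51/2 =25.50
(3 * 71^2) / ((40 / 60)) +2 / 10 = 22684.70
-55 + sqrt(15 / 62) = -54.51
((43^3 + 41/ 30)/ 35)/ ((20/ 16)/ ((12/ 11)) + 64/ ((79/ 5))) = 1507478632/ 3448375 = 437.16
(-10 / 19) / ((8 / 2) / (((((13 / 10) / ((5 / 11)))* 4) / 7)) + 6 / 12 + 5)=-0.07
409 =409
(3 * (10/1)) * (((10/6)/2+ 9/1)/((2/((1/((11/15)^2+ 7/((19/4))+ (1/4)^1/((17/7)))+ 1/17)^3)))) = 50610349598529446504435/2281787809632026987618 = 22.18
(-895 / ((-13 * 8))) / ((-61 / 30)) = -13425 / 3172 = -4.23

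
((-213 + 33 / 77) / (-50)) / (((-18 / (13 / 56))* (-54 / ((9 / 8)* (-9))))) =-403 / 39200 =-0.01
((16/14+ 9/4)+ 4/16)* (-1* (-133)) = 969/2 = 484.50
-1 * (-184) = 184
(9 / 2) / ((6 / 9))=27 / 4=6.75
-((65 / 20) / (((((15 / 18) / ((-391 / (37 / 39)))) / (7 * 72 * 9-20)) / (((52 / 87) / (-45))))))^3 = -467059521116952152572326700544 / 521174257171875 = -896167672692481.69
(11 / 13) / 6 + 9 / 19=911 / 1482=0.61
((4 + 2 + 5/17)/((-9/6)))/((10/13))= -5.45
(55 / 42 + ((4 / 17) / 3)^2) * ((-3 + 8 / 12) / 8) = -47909 / 124848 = -0.38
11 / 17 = 0.65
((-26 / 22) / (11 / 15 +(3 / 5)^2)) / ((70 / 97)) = -18915 / 12628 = -1.50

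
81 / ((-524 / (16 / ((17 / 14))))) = -4536 / 2227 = -2.04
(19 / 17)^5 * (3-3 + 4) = 9904396 / 1419857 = 6.98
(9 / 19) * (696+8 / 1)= 6336 / 19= 333.47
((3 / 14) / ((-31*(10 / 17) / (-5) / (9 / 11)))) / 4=459 / 38192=0.01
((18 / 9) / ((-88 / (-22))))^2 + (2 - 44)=-167 / 4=-41.75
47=47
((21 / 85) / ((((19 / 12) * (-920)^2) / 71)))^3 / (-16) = -89494571817 / 638534772877358464000000000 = -0.00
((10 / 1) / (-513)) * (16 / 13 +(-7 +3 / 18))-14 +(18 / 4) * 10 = 32758 / 1053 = 31.11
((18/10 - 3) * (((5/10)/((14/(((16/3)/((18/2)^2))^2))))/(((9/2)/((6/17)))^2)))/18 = -0.00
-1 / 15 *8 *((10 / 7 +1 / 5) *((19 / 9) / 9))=-0.20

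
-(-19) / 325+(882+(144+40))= 346469 / 325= 1066.06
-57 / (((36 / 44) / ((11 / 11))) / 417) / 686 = -29051 / 686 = -42.35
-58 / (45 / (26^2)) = -39208 / 45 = -871.29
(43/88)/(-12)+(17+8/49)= 885989/51744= 17.12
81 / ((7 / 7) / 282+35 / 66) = 13959 / 92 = 151.73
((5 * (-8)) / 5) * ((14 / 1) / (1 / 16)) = -1792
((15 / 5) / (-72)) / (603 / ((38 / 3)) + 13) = -0.00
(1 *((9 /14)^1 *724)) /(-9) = -362 /7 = -51.71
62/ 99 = 0.63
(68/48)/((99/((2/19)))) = 17/11286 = 0.00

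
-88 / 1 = -88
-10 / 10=-1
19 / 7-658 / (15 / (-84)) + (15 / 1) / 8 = 1033029 / 280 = 3689.39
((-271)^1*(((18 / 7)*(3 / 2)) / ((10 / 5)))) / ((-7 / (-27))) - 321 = -229017 / 98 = -2336.91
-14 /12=-7 /6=-1.17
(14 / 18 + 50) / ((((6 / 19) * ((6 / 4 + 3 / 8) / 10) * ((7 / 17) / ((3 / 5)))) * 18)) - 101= -268561 / 8505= -31.58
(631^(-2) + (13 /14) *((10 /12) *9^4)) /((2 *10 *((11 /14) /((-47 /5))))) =-2660227118201 /875954200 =-3036.95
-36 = -36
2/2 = 1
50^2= 2500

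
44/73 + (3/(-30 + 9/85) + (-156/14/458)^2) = 11416258474/22697356297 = 0.50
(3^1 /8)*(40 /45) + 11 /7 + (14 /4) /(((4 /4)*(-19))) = 1373 /798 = 1.72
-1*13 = -13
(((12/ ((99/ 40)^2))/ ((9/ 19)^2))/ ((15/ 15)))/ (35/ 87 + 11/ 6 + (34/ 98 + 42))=6566156800/ 33529211199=0.20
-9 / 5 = -1.80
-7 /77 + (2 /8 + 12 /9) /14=41 /1848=0.02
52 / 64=13 / 16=0.81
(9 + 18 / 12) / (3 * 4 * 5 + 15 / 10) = 7 / 41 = 0.17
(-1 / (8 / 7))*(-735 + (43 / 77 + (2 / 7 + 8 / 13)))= 641.85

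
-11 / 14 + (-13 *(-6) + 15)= 1291 / 14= 92.21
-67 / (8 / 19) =-1273 / 8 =-159.12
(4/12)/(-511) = -1/1533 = -0.00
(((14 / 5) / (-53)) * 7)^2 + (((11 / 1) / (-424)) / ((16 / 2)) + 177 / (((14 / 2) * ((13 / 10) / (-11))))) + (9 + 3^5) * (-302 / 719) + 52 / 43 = -4026852015760393 / 12644756196800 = -318.46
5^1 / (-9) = -0.56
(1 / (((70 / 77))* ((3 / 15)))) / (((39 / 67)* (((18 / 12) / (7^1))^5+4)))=198188144 / 83910021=2.36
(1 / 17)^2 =1 / 289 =0.00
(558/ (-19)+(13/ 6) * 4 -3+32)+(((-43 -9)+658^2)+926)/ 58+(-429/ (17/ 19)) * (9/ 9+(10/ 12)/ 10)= 783325187/ 112404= 6968.84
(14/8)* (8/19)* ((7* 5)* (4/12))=490/57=8.60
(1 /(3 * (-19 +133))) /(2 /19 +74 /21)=7 /8688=0.00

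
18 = 18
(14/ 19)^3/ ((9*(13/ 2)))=5488/ 802503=0.01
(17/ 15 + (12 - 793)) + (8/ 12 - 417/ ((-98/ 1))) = -379723/ 490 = -774.94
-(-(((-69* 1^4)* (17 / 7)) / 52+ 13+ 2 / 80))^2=-1273133761 / 13249600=-96.09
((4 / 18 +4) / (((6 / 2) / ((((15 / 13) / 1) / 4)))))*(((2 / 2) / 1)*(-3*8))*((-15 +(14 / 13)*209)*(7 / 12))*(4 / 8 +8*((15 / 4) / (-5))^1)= 19977265 / 3042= 6567.15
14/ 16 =7/ 8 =0.88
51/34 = 3/2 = 1.50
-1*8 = -8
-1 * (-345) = 345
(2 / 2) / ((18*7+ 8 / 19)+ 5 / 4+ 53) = 76 / 13731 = 0.01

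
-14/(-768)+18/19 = 7045/7296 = 0.97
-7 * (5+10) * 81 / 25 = -1701 / 5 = -340.20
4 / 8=0.50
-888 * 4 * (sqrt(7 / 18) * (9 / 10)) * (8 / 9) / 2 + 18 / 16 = 9 / 8 - 1184 * sqrt(14) / 5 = -884.90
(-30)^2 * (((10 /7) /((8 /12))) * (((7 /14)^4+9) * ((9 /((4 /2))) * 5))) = 22021875 /56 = 393247.77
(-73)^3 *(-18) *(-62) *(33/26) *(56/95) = -324816280.27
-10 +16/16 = -9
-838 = -838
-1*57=-57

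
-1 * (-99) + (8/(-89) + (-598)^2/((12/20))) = 159160189/267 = 596105.58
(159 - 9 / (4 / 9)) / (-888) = -5 / 32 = -0.16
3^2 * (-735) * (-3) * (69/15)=91287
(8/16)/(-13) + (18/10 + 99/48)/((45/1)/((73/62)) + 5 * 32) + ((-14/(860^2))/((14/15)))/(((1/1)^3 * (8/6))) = -1056843677/55650462400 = -0.02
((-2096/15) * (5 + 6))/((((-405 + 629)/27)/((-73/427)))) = 946737/29890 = 31.67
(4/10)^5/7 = 32/21875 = 0.00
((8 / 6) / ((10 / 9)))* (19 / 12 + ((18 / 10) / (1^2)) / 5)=583 / 250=2.33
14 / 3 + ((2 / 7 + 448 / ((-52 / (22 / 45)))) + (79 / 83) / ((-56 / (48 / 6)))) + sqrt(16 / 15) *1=205441 / 339885 + 4 *sqrt(15) / 15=1.64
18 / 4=9 / 2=4.50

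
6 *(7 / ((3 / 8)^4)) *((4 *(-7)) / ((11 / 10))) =-16056320 / 297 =-54061.68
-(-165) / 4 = 165 / 4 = 41.25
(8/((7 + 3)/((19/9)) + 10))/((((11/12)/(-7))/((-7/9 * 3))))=532/55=9.67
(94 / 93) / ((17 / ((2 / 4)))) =47 / 1581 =0.03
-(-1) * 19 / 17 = 19 / 17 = 1.12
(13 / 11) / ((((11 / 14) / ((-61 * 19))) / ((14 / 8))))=-738283 / 242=-3050.76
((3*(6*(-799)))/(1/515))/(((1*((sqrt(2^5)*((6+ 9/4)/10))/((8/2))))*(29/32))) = -1580102400*sqrt(2)/319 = -7005022.71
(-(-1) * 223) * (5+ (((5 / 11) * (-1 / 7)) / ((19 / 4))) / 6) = 4891505 / 4389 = 1114.49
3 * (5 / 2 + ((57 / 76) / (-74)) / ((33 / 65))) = 24225 / 3256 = 7.44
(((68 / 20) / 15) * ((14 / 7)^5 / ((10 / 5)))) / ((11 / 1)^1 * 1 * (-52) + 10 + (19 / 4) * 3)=-1088 / 164325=-0.01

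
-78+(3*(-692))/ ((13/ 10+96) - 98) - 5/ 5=20207/ 7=2886.71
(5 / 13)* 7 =35 / 13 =2.69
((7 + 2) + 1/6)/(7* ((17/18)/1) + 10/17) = 2805/2203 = 1.27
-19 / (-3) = 6.33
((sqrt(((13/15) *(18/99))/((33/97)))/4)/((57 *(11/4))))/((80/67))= 67 *sqrt(12610)/8276400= 0.00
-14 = -14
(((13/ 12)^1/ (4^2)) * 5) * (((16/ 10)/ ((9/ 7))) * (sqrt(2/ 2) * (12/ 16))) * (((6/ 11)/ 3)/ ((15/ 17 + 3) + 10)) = 1547/ 373824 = 0.00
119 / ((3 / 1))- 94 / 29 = 3169 / 87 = 36.43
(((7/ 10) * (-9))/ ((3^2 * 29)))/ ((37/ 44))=-154/ 5365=-0.03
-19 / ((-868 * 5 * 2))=19 / 8680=0.00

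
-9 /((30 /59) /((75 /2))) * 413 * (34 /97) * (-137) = 2553783435 /194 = 13163832.14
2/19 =0.11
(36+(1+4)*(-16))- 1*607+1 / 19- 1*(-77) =-10905 / 19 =-573.95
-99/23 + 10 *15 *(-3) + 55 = -9184/23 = -399.30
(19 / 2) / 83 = 19 / 166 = 0.11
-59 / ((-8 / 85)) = 5015 / 8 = 626.88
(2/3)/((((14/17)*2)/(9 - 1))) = 68/21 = 3.24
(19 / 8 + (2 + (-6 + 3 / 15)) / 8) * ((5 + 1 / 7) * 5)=342 / 7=48.86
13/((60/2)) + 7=223/30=7.43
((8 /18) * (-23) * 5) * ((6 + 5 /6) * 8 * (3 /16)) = -4715 /9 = -523.89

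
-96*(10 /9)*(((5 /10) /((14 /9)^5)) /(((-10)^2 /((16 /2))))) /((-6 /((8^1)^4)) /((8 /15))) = 71663616 /420175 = 170.56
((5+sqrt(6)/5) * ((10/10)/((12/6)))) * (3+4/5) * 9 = 171 * sqrt(6)/50+171/2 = 93.88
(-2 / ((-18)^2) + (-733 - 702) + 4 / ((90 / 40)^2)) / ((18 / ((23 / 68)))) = -5343889 / 198288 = -26.95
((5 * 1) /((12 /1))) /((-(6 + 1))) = -5 /84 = -0.06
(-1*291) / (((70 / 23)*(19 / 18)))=-60237 / 665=-90.58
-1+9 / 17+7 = 111 / 17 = 6.53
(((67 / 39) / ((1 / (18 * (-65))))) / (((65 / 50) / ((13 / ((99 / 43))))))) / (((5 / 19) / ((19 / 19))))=-33175.15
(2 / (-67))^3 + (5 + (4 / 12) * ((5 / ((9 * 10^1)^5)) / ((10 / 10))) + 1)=6.00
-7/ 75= -0.09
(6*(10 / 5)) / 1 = 12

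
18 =18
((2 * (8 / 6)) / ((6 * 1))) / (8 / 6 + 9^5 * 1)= 0.00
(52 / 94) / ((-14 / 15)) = -0.59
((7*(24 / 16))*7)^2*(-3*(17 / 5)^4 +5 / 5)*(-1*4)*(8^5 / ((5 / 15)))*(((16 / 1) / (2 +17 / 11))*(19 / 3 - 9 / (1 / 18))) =-596762904104848.59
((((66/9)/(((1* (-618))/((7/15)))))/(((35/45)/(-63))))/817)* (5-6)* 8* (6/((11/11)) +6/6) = -12936/420755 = -0.03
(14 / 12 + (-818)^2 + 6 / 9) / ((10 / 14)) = 5620657 / 6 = 936776.17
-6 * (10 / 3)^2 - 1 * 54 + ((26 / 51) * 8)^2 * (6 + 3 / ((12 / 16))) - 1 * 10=92776 / 2601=35.67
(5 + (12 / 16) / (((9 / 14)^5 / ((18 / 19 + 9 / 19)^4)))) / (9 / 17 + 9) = 72792589 / 21112002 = 3.45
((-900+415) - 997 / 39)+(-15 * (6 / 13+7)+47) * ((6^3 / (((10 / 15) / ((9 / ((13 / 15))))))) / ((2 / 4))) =-221758216 / 507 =-437392.93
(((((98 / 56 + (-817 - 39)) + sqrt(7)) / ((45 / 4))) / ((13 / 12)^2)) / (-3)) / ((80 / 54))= 61506 / 4225 - 72* sqrt(7) / 4225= 14.51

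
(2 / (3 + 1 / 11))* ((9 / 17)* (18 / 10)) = 891 / 1445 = 0.62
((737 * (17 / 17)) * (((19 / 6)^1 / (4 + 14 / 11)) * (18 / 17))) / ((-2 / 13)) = -3046.29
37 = 37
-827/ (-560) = 827/ 560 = 1.48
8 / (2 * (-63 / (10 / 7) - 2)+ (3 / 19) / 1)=-95 / 1093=-0.09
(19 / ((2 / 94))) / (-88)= -10.15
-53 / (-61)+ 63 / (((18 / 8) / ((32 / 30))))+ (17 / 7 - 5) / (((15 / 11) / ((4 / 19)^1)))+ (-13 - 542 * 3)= -195766058 / 121695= -1608.66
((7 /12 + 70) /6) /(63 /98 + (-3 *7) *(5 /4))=-5929 /12906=-0.46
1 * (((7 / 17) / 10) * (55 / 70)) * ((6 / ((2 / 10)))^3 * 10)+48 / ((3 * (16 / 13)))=148721 / 17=8748.29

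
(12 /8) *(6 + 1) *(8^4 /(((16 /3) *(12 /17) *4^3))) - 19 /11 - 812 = -635.23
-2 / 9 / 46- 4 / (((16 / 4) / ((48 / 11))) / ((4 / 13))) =-39887 / 29601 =-1.35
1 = 1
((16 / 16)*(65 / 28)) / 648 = 65 / 18144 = 0.00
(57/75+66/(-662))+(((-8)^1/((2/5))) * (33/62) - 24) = -8717966/256525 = -33.98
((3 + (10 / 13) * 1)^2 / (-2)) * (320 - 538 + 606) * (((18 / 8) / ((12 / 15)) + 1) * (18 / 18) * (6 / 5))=-42620151 / 3380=-12609.51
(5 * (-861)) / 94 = -4305 / 94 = -45.80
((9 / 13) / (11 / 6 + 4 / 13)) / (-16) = -27 / 1336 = -0.02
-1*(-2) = 2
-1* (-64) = 64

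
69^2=4761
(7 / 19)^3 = 343 / 6859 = 0.05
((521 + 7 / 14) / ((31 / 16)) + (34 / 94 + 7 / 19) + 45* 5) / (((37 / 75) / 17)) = 17467600725 / 1024271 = 17053.69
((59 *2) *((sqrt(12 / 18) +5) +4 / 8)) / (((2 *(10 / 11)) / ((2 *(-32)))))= -114224 / 5 - 20768 *sqrt(6) / 15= -26236.20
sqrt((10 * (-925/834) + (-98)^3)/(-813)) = sqrt(14784392742941)/113007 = 34.02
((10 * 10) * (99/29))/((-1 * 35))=-1980/203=-9.75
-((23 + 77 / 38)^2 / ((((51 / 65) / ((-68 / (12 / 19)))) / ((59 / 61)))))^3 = 57233680945350732159380875 / 99639211456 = 574409212086395.70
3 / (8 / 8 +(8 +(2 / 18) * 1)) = 27 / 82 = 0.33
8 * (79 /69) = 632 /69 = 9.16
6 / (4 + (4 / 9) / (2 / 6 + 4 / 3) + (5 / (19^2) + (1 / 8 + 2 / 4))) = 1.22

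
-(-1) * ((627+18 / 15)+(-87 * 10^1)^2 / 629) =1831.54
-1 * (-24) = 24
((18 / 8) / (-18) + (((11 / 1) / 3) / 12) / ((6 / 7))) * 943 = 23575 / 108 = 218.29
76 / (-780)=-19 / 195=-0.10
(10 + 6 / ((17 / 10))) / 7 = 230 / 119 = 1.93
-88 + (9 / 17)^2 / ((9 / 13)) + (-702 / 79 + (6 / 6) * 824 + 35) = 762.52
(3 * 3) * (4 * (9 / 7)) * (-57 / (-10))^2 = 1503.82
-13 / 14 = -0.93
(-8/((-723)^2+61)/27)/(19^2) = -4/2547817065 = -0.00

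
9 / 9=1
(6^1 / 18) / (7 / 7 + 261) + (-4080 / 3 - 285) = -1292969 / 786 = -1645.00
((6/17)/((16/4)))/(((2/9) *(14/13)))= 351/952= 0.37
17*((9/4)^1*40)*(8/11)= 12240/11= 1112.73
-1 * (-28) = 28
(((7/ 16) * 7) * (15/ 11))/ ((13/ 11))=735/ 208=3.53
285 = 285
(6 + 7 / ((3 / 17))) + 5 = 152 / 3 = 50.67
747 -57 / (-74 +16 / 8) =17947 / 24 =747.79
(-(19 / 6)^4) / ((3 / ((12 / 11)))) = -130321 / 3564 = -36.57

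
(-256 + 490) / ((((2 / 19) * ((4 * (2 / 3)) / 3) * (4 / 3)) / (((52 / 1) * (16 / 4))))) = 780273 / 2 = 390136.50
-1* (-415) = 415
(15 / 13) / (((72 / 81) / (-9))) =-1215 / 104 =-11.68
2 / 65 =0.03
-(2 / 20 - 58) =579 / 10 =57.90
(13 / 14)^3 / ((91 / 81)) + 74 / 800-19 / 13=-8194869 / 12485200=-0.66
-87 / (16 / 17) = -1479 / 16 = -92.44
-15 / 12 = -5 / 4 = -1.25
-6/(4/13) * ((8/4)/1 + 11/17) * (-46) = 2374.41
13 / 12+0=13 / 12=1.08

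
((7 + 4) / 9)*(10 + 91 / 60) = 14.08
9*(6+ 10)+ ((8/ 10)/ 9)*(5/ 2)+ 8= 152.22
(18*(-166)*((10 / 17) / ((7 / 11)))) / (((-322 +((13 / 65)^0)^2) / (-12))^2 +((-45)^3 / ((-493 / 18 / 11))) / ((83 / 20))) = -12658124160 / 43695131417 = -0.29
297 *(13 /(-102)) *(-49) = 63063 /34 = 1854.79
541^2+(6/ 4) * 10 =292696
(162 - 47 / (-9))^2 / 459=2265025 / 37179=60.92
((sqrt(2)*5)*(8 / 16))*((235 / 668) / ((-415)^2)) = 47*sqrt(2) / 9203704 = 0.00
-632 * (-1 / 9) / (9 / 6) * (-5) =-6320 / 27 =-234.07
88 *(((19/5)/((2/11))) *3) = 27588/5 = 5517.60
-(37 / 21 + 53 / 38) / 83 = -2519 / 66234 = -0.04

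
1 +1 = 2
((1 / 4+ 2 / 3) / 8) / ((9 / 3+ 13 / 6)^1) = 11 / 496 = 0.02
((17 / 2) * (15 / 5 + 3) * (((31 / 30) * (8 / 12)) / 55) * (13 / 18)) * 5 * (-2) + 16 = 16909 / 1485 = 11.39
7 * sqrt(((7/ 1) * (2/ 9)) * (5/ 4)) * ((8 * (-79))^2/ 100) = 349496 * sqrt(70)/ 75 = 38987.91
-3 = -3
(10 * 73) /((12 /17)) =6205 /6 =1034.17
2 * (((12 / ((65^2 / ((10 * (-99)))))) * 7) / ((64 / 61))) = -126819 / 3380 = -37.52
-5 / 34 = -0.15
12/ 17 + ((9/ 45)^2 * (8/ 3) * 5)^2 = 3788/ 3825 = 0.99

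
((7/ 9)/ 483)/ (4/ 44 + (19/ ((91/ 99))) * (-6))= -1001/ 77038155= -0.00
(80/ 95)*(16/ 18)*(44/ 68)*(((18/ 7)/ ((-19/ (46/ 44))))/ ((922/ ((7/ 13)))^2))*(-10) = 51520/ 220416792713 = 0.00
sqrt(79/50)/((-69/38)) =-0.69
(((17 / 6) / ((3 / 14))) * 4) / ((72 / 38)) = 27.91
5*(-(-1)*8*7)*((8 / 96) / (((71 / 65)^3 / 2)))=35.81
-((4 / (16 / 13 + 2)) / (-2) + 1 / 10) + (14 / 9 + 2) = 2567 / 630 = 4.07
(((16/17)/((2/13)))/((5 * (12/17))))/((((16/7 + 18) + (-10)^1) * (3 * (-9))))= -0.01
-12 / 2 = -6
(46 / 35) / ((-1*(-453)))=46 / 15855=0.00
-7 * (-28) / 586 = 98 / 293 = 0.33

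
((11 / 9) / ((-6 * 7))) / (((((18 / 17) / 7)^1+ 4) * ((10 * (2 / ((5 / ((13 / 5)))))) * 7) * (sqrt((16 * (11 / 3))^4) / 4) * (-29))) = 85 / 22026740736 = 0.00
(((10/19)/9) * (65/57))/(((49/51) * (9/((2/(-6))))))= -0.00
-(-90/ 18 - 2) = 7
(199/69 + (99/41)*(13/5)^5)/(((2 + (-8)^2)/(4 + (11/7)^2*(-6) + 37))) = 1643394288157/14295290625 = 114.96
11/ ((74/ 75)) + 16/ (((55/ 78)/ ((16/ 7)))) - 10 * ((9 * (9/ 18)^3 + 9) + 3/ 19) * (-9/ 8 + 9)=-6467696397/ 8660960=-746.76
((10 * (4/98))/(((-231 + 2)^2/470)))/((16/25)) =29375/5139218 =0.01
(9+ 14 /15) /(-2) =-4.97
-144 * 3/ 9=-48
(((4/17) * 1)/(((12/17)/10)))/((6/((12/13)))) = 0.51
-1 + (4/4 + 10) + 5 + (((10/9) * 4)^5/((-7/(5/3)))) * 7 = -2875.25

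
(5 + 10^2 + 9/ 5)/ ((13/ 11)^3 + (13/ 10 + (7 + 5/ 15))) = 4264524/ 410639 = 10.39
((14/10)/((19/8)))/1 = 56/95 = 0.59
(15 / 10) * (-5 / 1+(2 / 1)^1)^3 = -81 / 2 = -40.50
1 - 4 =-3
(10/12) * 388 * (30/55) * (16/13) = 31040/143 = 217.06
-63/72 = -7/8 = -0.88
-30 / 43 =-0.70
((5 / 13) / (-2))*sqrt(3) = -5*sqrt(3) / 26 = -0.33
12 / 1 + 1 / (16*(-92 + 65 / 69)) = 12.00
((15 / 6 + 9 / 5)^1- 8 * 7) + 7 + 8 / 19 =-44.28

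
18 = 18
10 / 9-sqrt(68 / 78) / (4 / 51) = 10 / 9-17 * sqrt(1326) / 52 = -10.79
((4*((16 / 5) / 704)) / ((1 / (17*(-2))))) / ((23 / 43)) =-1462 / 1265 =-1.16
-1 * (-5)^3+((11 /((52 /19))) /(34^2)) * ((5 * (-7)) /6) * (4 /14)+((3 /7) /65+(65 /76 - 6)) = 14373551239 /119923440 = 119.86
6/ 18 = 1/ 3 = 0.33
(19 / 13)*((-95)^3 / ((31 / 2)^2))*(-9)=586444500 / 12493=46941.85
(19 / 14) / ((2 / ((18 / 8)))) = 171 / 112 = 1.53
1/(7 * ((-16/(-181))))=181/112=1.62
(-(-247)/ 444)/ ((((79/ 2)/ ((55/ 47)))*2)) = 13585/ 1648572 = 0.01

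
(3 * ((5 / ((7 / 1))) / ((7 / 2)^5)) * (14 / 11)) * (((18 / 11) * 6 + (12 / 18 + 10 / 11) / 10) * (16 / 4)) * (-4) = -1685504 / 2033647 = -0.83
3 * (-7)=-21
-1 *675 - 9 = -684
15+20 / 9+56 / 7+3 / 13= 2978 / 117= 25.45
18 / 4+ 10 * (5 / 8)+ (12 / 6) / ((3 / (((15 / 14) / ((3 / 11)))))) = 1123 / 84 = 13.37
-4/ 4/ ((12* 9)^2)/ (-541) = 1/ 6310224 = 0.00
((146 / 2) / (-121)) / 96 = -73 / 11616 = -0.01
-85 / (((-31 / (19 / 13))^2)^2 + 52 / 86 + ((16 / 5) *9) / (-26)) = -30961011575 / 73722646539069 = -0.00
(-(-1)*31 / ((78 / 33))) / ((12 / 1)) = 341 / 312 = 1.09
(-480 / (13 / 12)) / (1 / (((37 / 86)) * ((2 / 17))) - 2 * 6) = -213120 / 3731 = -57.12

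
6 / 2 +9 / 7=30 / 7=4.29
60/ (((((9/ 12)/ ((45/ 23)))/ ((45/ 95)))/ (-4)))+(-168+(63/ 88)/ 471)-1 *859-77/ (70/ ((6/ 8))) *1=-19990331051/ 15093980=-1324.39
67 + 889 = 956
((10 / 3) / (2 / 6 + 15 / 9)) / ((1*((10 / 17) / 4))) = 34 / 3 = 11.33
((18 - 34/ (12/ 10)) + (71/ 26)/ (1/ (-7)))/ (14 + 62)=-2297/ 5928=-0.39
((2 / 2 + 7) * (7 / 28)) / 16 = 1 / 8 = 0.12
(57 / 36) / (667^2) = 19 / 5338668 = 0.00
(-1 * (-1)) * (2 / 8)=1 / 4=0.25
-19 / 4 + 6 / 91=-1705 / 364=-4.68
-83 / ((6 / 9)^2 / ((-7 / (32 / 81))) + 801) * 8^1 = -0.83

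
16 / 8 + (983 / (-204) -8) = -2207 / 204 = -10.82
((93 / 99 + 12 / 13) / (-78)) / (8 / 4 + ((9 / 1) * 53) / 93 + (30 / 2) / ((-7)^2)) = -1213681 / 377919828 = -0.00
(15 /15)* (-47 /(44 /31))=-1457 /44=-33.11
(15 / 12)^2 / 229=25 / 3664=0.01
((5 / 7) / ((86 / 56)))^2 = 400 / 1849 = 0.22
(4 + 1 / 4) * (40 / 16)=85 / 8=10.62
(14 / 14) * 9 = 9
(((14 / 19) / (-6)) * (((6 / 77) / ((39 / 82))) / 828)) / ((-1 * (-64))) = -41 / 107984448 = -0.00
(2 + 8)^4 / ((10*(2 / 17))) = 8500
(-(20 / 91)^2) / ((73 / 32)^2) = -409600 / 44129449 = -0.01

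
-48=-48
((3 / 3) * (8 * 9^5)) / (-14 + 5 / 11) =-5196312 / 149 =-34874.58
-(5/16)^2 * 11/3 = -275/768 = -0.36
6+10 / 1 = 16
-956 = -956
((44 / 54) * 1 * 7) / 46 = 77 / 621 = 0.12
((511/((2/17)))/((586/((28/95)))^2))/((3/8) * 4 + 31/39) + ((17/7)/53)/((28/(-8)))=-0.01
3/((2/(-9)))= -27/2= -13.50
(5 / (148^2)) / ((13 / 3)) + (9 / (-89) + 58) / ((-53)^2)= 1471077071 / 71188284752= 0.02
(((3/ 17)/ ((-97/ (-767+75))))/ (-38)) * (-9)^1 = 0.30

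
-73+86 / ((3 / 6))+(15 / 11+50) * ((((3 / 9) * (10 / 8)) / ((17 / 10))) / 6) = 101.10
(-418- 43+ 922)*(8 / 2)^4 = 118016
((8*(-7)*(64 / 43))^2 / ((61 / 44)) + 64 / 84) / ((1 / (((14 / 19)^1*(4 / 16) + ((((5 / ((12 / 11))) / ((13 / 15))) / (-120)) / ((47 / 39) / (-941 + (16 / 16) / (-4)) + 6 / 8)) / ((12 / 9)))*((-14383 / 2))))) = -21032496774294761821 / 4166341293828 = -5048193.44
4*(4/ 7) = 16/ 7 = 2.29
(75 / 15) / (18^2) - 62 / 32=-2491 / 1296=-1.92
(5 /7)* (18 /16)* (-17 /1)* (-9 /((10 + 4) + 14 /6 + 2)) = 4131 /616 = 6.71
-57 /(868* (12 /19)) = -361 /3472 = -0.10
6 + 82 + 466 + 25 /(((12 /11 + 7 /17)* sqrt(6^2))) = 938719 /1686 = 556.77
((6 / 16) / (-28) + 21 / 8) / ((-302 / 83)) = -48555 / 67648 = -0.72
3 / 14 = 0.21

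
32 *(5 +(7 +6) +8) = 832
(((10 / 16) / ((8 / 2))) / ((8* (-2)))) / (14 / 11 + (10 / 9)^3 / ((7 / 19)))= -280665 / 143586304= -0.00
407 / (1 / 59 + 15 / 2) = 54.14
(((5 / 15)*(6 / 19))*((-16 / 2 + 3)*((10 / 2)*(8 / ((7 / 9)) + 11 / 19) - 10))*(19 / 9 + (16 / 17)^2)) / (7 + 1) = -25528625 / 2921212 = -8.74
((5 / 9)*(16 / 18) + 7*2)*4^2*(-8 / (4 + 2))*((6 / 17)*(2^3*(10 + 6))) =-13968.64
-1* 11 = -11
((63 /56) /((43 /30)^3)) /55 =6075 /874577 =0.01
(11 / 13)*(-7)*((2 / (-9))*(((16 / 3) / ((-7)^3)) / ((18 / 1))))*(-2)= 352 / 154791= 0.00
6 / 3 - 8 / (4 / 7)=-12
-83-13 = -96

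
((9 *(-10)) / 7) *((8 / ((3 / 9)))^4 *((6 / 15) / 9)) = -1327104 / 7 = -189586.29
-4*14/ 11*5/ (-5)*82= 4592/ 11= 417.45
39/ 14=2.79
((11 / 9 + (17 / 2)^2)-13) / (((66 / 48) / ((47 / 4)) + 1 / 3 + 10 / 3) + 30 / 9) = 102319 / 12042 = 8.50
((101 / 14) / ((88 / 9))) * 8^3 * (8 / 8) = 377.77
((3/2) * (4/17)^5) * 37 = 56832/1419857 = 0.04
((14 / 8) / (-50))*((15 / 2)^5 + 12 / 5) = -26580813 / 32000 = -830.65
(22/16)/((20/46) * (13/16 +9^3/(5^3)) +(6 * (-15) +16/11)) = -69575/4334221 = -0.02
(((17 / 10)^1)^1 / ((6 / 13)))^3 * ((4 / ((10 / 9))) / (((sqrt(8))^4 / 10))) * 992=334609691 / 12000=27884.14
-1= -1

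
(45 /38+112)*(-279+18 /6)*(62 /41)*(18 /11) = -60217128 /779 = -77300.55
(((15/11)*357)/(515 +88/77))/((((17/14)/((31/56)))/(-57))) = -3896235/158972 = -24.51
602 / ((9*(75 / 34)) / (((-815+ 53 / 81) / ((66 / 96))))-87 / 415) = -8964731834240 / 3371440911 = -2659.02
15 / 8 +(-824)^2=5431823 / 8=678977.88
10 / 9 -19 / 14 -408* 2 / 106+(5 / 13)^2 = -8798669 / 1128582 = -7.80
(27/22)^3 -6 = -44205/10648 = -4.15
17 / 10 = 1.70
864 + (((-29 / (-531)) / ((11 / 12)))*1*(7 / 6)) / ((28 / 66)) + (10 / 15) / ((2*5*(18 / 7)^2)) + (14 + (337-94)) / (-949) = 235082084039 / 272116260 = 863.90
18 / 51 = 0.35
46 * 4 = 184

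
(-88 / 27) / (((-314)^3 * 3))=11 / 313461333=0.00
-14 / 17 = -0.82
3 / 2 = 1.50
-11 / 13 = -0.85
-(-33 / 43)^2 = -1089 / 1849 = -0.59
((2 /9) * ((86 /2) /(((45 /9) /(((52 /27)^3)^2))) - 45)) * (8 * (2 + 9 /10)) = 177008252482264 /87169610025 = 2030.62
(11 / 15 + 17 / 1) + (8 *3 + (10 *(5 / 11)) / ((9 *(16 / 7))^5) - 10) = 54033221947019 / 1702727516160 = 31.73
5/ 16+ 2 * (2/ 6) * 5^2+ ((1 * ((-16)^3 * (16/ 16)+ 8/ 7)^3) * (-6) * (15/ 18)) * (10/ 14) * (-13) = -3187877220373.19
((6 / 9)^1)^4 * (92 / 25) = 1472 / 2025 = 0.73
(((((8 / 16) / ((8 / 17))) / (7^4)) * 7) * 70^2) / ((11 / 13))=5525 / 308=17.94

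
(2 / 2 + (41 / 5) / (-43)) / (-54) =-29 / 1935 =-0.01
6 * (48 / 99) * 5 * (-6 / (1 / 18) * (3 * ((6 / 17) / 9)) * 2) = -369.63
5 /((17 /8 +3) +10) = 40 /121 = 0.33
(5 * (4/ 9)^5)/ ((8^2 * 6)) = 40/ 177147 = 0.00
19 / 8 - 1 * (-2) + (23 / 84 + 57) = 10357 / 168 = 61.65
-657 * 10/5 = -1314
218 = 218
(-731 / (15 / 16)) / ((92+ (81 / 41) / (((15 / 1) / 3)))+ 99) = -7052 / 1731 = -4.07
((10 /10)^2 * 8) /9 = 0.89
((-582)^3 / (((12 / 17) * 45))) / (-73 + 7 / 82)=2544532324 / 29895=85115.65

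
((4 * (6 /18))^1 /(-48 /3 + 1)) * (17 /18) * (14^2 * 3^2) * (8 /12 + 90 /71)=-2745568 /9585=-286.44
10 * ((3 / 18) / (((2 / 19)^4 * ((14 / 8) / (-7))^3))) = -2606420 / 3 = -868806.67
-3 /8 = -0.38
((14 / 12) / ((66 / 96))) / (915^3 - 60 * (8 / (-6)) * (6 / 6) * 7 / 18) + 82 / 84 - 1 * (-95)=305711159747911 / 3185281247610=95.98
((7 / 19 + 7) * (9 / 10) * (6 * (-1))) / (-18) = 42 / 19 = 2.21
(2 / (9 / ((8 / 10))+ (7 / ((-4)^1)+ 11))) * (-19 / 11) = -76 / 451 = -0.17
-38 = -38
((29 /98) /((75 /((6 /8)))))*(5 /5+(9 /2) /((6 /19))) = 1769 /39200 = 0.05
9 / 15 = 3 / 5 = 0.60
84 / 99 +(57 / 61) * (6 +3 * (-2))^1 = 28 / 33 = 0.85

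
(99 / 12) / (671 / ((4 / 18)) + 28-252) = 33 / 11182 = 0.00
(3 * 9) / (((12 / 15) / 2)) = 135 / 2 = 67.50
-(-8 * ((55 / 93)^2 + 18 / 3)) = 439352 / 8649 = 50.80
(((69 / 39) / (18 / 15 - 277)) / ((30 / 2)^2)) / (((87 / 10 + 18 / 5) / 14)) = -92 / 2835027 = -0.00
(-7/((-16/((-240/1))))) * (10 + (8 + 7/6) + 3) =-4655/2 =-2327.50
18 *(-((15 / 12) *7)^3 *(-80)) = 1929375 / 2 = 964687.50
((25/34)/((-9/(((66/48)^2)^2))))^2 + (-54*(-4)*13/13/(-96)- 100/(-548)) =-426617504121127/215220341440512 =-1.98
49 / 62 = 0.79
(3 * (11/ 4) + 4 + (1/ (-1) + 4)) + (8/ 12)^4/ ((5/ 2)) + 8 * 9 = 141473/ 1620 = 87.33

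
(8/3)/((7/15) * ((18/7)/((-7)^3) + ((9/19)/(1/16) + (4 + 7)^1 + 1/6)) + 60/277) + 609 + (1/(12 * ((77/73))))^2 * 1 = 151473717628678589/248601291002064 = 609.30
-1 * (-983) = 983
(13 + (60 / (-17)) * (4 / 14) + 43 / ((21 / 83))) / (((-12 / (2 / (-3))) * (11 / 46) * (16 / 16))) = 1493942 / 35343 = 42.27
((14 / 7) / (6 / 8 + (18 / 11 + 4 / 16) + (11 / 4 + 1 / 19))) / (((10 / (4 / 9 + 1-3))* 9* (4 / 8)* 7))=-3344 / 1841535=-0.00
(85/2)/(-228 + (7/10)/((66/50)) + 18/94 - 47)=-131835/850811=-0.15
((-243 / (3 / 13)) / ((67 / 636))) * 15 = -149934.63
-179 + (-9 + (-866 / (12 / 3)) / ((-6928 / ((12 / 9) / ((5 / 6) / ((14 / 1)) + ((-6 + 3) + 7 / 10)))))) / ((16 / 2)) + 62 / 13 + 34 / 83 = -2842111835 / 16245424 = -174.95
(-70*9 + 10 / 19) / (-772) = 2990 / 3667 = 0.82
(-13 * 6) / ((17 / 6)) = -468 / 17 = -27.53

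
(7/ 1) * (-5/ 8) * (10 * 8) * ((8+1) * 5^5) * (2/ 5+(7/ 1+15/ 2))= -146671875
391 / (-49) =-7.98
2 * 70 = 140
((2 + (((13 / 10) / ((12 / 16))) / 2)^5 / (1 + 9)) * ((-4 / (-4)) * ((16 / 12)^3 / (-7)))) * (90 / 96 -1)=31117586 / 717609375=0.04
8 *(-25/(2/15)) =-1500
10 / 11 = 0.91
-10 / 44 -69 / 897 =-87 / 286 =-0.30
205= 205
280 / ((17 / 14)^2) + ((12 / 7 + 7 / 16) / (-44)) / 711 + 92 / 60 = 969207837547 / 5063002560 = 191.43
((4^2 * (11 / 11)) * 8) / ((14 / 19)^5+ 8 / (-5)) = -198087920 / 2139959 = -92.57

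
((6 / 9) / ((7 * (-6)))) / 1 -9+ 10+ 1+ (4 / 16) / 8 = 2.02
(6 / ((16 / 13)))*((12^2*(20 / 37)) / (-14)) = -7020 / 259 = -27.10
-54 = -54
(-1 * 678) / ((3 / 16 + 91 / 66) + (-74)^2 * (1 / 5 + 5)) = -1789920 / 75178663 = -0.02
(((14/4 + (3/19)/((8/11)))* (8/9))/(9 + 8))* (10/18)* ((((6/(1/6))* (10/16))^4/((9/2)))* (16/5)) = 6356250/323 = 19678.79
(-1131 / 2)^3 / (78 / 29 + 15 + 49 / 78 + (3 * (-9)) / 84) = -11453770047447 / 1139822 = -10048735.72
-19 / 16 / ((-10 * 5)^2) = -19 / 40000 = -0.00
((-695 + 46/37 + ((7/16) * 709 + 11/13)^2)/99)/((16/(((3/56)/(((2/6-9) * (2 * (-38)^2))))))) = -8092149911/62351373500416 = -0.00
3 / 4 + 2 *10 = 83 / 4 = 20.75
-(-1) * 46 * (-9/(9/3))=-138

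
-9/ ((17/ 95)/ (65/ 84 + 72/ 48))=-54435/ 476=-114.36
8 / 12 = 2 / 3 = 0.67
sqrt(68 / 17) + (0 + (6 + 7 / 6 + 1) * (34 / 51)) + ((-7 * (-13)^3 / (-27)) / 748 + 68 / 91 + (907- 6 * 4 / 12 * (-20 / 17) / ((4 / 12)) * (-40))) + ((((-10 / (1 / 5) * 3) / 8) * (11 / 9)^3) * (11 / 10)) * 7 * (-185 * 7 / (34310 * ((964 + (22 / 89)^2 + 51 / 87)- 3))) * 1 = 348304988023005895423 / 551039096383487712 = 632.09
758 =758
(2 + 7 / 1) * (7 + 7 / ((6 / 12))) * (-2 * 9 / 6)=-567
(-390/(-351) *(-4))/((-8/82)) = 410/9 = 45.56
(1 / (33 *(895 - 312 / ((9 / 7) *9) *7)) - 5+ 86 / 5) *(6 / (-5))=-76772064 / 5243975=-14.64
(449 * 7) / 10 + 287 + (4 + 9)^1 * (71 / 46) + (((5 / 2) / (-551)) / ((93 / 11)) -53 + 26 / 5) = 573.56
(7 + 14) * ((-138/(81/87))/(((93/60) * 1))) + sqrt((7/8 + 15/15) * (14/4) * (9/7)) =-186760/93 + 3 * sqrt(15)/4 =-2005.27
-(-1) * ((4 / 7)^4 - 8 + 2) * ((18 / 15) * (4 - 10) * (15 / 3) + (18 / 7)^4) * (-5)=1311705000 / 5764801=227.54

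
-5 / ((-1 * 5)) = 1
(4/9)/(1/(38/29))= 152/261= 0.58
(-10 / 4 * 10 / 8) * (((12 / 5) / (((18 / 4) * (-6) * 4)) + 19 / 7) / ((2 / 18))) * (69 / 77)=-67.85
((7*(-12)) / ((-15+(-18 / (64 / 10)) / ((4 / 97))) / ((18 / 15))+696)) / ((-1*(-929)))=-1536 / 10645411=-0.00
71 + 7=78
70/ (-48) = -1.46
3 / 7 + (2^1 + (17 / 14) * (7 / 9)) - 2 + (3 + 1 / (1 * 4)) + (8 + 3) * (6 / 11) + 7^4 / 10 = 315911 / 1260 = 250.72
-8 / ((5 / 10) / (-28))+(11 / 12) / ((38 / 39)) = 68239 / 152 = 448.94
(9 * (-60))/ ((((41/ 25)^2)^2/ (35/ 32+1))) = -3533203125/ 22606088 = -156.29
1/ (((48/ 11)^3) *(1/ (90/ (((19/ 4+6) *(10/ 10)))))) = 6655/ 66048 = 0.10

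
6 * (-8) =-48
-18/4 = -9/2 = -4.50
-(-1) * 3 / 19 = 3 / 19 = 0.16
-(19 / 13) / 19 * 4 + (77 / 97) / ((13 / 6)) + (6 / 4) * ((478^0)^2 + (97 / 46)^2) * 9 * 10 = 1962114959 / 2668276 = 735.35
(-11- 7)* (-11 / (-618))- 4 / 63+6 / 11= 11533 / 71379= 0.16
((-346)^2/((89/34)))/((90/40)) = 16281376/801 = 20326.31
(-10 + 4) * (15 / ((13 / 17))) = -1530 / 13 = -117.69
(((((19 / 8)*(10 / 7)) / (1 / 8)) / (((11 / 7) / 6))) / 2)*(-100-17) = -66690 / 11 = -6062.73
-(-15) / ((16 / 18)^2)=1215 / 64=18.98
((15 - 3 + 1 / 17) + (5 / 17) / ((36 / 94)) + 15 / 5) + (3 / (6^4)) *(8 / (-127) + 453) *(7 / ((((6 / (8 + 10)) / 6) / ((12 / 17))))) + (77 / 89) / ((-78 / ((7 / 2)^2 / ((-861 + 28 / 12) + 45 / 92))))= 1161675030849239 / 10649880401238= 109.08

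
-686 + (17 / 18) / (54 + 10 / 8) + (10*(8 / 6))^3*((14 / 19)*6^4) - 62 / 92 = 231398839847 / 102258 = 2262892.29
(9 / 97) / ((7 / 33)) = 297 / 679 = 0.44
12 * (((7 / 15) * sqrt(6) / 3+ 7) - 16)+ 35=-68.43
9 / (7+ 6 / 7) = 1.15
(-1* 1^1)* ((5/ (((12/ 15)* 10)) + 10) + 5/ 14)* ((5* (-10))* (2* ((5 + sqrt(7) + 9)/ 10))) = 3075* sqrt(7)/ 28 + 3075/ 2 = 1828.06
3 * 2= 6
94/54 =47/27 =1.74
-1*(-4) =4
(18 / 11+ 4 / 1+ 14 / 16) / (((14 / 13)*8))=7449 / 9856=0.76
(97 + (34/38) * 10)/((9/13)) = 8723/57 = 153.04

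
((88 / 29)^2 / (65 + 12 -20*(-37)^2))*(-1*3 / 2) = 3872 / 7653941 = 0.00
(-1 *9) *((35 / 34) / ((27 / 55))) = -1925 / 102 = -18.87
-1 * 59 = -59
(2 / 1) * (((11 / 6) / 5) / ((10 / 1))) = 0.07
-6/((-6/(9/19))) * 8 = 72/19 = 3.79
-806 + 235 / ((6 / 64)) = 5102 / 3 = 1700.67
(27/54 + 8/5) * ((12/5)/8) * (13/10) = 819/1000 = 0.82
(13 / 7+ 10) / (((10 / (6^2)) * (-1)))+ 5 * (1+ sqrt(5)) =-1319 / 35+ 5 * sqrt(5) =-26.51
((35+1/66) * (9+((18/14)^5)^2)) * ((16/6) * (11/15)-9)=-245378454507103/46608416085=-5264.68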